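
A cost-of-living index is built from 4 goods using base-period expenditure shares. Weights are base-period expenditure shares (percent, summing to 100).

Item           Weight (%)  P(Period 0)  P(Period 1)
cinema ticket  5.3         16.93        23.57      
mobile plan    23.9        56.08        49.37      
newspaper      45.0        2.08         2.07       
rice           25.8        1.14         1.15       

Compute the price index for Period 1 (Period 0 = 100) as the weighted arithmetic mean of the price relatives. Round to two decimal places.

cinema ticket: 5.3 × (23.57/16.93) = 5.3 × 1.392203 = 7.3787
mobile plan: 23.9 × (49.37/56.08) = 23.9 × 0.880350 = 21.0404
newspaper: 45.0 × (2.07/2.08) = 45.0 × 0.995192 = 44.7837
rice: 25.8 × (1.15/1.14) = 25.8 × 1.008772 = 26.0263
Index = Σ wᵢ·(p₁ᵢ/p₀ᵢ) = 7.3787 + 21.0404 + 44.7837 + 26.0263 = 99.2290

99.23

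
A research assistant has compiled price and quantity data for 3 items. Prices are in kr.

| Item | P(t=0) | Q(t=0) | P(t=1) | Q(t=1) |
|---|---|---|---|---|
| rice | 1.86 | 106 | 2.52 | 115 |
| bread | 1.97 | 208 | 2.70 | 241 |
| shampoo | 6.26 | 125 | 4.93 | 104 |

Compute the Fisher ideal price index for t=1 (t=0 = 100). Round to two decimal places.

106.21

Laspeyres component (base-period weights):
ΣP(t=1)Q(t=0) = 2.52×106 + 2.70×208 + 4.93×125 = 267.12 + 561.6 + 616.25 = 1444.97
ΣP(t=0)Q(t=0) = 1.86×106 + 1.97×208 + 6.26×125 = 197.16 + 409.76 + 782.5 = 1389.42
L = 1444.97 / 1389.42 × 100 = 103.9981
Paasche component (current-period weights):
ΣP(t=1)Q(t=1) = 2.52×115 + 2.70×241 + 4.93×104 = 289.8 + 650.7 + 512.72 = 1453.22
ΣP(t=0)Q(t=1) = 1.86×115 + 1.97×241 + 6.26×104 = 213.9 + 474.77 + 651.04 = 1339.71
P = 1453.22 / 1339.71 × 100 = 108.4727
Fisher = √(L × P) = √(103.9981 × 108.4727) = 106.2118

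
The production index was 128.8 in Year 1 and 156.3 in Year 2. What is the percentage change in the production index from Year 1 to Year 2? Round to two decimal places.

Change = (156.3 − 128.8) / 128.8 × 100
       = 27.5 / 128.8 × 100 = 21.3509%

21.35%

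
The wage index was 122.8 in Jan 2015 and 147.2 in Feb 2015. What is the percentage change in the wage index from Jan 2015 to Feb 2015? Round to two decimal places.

19.87%

Change = (147.2 − 122.8) / 122.8 × 100
       = 24.4 / 122.8 × 100 = 19.8697%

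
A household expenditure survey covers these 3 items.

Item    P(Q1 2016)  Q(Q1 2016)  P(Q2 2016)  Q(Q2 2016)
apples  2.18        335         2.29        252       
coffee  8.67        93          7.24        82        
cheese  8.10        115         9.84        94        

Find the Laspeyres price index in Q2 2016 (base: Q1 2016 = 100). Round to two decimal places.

104.21

Laspeyres price index uses base-period quantities as weights.
ΣP(Q2 2016)·Q(Q1 2016) = 2.29×335 + 7.24×93 + 9.84×115 = 767.15 + 673.32 + 1131.6 = 2572.07
ΣP(Q1 2016)·Q(Q1 2016) = 2.18×335 + 8.67×93 + 8.10×115 = 730.3 + 806.31 + 931.5 = 2468.11
Index = 2572.07 / 2468.11 × 100 = 104.2121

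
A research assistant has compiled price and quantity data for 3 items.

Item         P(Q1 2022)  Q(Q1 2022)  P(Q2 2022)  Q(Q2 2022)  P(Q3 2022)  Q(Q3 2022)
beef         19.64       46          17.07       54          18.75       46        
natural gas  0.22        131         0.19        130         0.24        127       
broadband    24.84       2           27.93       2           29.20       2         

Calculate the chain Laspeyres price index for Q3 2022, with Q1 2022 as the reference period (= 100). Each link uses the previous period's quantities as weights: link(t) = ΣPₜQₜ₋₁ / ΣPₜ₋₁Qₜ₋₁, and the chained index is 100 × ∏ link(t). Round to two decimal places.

Link Q1 2022→Q2 2022:
ΣP(Q2 2022)Q(Q1 2022) = 17.07×46 + 0.19×131 + 27.93×2 = 785.22 + 24.89 + 55.86 = 865.97
ΣP(Q1 2022)Q(Q1 2022) = 19.64×46 + 0.22×131 + 24.84×2 = 903.44 + 28.82 + 49.68 = 981.94
link = 865.97/981.94 = 0.881897
Link Q2 2022→Q3 2022:
ΣP(Q3 2022)Q(Q2 2022) = 18.75×54 + 0.24×130 + 29.20×2 = 1012.5 + 31.2 + 58.4 = 1102.1
ΣP(Q2 2022)Q(Q2 2022) = 17.07×54 + 0.19×130 + 27.93×2 = 921.78 + 24.7 + 55.86 = 1002.34
link = 1102.1/1002.34 = 1.099527
Chained index = 100 × 0.881897 × 1.099527 = 96.9670

96.97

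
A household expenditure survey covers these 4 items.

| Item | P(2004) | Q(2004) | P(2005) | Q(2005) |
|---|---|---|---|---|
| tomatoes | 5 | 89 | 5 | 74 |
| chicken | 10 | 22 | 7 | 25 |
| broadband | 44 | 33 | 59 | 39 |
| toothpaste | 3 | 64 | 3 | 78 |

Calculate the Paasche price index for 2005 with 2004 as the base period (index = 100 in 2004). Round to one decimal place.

119.8

Paasche price index uses current-period quantities as weights.
ΣP(2005)·Q(2005) = 5×74 + 7×25 + 59×39 + 3×78 = 370 + 175 + 2301 + 234 = 3080
ΣP(2004)·Q(2005) = 5×74 + 10×25 + 44×39 + 3×78 = 370 + 250 + 1716 + 234 = 2570
Index = 3080 / 2570 × 100 = 119.8444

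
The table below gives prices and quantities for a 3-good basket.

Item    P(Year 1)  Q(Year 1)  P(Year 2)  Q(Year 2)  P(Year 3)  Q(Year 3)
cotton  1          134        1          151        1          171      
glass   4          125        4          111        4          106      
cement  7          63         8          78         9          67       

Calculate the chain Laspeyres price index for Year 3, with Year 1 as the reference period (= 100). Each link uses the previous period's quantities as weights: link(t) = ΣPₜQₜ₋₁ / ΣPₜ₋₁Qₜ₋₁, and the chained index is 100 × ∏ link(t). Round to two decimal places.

112.63

Link Year 1→Year 2:
ΣP(Year 2)Q(Year 1) = 1×134 + 4×125 + 8×63 = 134 + 500 + 504 = 1138
ΣP(Year 1)Q(Year 1) = 1×134 + 4×125 + 7×63 = 134 + 500 + 441 = 1075
link = 1138/1075 = 1.058605
Link Year 2→Year 3:
ΣP(Year 3)Q(Year 2) = 1×151 + 4×111 + 9×78 = 151 + 444 + 702 = 1297
ΣP(Year 2)Q(Year 2) = 1×151 + 4×111 + 8×78 = 151 + 444 + 624 = 1219
link = 1297/1219 = 1.063987
Chained index = 100 × 1.058605 × 1.063987 = 112.6341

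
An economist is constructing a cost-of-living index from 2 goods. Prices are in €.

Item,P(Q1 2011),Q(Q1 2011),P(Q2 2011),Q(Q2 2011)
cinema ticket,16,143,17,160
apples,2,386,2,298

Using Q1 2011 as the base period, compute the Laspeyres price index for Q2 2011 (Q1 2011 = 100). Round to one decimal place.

104.7

Laspeyres price index uses base-period quantities as weights.
ΣP(Q2 2011)·Q(Q1 2011) = 17×143 + 2×386 = 2431 + 772 = 3203
ΣP(Q1 2011)·Q(Q1 2011) = 16×143 + 2×386 = 2288 + 772 = 3060
Index = 3203 / 3060 × 100 = 104.6732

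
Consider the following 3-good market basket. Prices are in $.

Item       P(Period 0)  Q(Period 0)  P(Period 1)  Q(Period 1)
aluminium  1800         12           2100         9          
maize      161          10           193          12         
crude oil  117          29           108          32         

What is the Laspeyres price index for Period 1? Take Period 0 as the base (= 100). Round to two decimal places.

Laspeyres price index uses base-period quantities as weights.
ΣP(Period 1)·Q(Period 0) = 2100×12 + 193×10 + 108×29 = 25200 + 1930 + 3132 = 30262
ΣP(Period 0)·Q(Period 0) = 1800×12 + 161×10 + 117×29 = 21600 + 1610 + 3393 = 26603
Index = 30262 / 26603 × 100 = 113.7541

113.75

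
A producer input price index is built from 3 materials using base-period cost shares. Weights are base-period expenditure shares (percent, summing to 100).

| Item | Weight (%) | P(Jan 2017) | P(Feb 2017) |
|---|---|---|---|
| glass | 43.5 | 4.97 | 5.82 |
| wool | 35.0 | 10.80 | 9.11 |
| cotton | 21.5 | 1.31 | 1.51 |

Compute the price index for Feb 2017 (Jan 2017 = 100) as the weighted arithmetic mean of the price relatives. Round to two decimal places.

105.25

glass: 43.5 × (5.82/4.97) = 43.5 × 1.171026 = 50.9396
wool: 35.0 × (9.11/10.80) = 35.0 × 0.843519 = 29.5231
cotton: 21.5 × (1.51/1.31) = 21.5 × 1.152672 = 24.7824
Index = Σ wᵢ·(p₁ᵢ/p₀ᵢ) = 50.9396 + 29.5231 + 24.7824 = 105.2452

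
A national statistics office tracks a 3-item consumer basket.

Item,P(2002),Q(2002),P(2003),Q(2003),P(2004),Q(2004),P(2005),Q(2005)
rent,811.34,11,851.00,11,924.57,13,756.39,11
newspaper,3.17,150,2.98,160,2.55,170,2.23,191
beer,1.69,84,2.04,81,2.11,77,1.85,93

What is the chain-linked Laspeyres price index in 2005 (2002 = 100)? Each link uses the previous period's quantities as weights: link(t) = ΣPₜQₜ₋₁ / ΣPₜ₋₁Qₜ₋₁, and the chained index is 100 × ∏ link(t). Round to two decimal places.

92.24

Link 2002→2003:
ΣP(2003)Q(2002) = 851.00×11 + 2.98×150 + 2.04×84 = 9361 + 447 + 171.36 = 9979.36
ΣP(2002)Q(2002) = 811.34×11 + 3.17×150 + 1.69×84 = 8924.74 + 475.5 + 141.96 = 9542.2
link = 9979.36/9542.2 = 1.045813
Link 2003→2004:
ΣP(2004)Q(2003) = 924.57×11 + 2.55×160 + 2.11×81 = 10170.27 + 408 + 170.91 = 10749.18
ΣP(2003)Q(2003) = 851.00×11 + 2.98×160 + 2.04×81 = 9361 + 476.8 + 165.24 = 10003.04
link = 10749.18/10003.04 = 1.074591
Link 2004→2005:
ΣP(2005)Q(2004) = 756.39×13 + 2.23×170 + 1.85×77 = 9833.07 + 379.1 + 142.45 = 10354.62
ΣP(2004)Q(2004) = 924.57×13 + 2.55×170 + 2.11×77 = 12019.41 + 433.5 + 162.47 = 12615.38
link = 10354.62/12615.38 = 0.820793
Chained index = 100 × 1.045813 × 1.074591 × 0.820793 = 92.2426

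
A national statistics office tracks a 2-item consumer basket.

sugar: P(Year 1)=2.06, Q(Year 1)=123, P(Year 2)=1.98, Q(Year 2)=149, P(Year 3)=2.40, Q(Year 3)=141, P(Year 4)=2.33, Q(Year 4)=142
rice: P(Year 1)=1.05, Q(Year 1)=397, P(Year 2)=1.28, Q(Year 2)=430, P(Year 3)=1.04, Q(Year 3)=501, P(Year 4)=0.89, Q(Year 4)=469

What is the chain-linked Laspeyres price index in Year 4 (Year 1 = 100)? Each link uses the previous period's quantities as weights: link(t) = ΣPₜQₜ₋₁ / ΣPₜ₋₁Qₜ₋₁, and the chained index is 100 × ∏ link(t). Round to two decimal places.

Link Year 1→Year 2:
ΣP(Year 2)Q(Year 1) = 1.98×123 + 1.28×397 = 243.54 + 508.16 = 751.7
ΣP(Year 1)Q(Year 1) = 2.06×123 + 1.05×397 = 253.38 + 416.85 = 670.23
link = 751.7/670.23 = 1.121555
Link Year 2→Year 3:
ΣP(Year 3)Q(Year 2) = 2.40×149 + 1.04×430 = 357.6 + 447.2 = 804.8
ΣP(Year 2)Q(Year 2) = 1.98×149 + 1.28×430 = 295.02 + 550.4 = 845.42
link = 804.8/845.42 = 0.951953
Link Year 3→Year 4:
ΣP(Year 4)Q(Year 3) = 2.33×141 + 0.89×501 = 328.53 + 445.89 = 774.42
ΣP(Year 3)Q(Year 3) = 2.40×141 + 1.04×501 = 338.4 + 521.04 = 859.44
link = 774.42/859.44 = 0.901075
Chained index = 100 × 1.121555 × 0.951953 × 0.901075 = 96.2049

96.20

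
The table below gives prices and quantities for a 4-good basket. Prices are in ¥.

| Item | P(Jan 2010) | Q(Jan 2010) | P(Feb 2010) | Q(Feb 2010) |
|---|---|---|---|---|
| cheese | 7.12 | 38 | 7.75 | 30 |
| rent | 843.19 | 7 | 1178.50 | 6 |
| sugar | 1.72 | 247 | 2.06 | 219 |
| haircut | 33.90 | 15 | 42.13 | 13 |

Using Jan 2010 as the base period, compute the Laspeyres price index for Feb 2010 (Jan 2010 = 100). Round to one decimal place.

136.3

Laspeyres price index uses base-period quantities as weights.
ΣP(Feb 2010)·Q(Jan 2010) = 7.75×38 + 1178.50×7 + 2.06×247 + 42.13×15 = 294.5 + 8249.5 + 508.82 + 631.95 = 9684.77
ΣP(Jan 2010)·Q(Jan 2010) = 7.12×38 + 843.19×7 + 1.72×247 + 33.90×15 = 270.56 + 5902.33 + 424.84 + 508.5 = 7106.23
Index = 9684.77 / 7106.23 × 100 = 136.2856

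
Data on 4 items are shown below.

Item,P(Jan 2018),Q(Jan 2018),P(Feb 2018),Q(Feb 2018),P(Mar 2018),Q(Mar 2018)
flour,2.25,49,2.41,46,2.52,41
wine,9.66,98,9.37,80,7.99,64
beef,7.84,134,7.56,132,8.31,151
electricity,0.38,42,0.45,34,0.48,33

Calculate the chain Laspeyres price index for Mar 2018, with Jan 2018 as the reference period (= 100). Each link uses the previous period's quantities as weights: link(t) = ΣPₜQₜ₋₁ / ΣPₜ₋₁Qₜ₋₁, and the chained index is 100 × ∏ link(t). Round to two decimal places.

Link Jan 2018→Feb 2018:
ΣP(Feb 2018)Q(Jan 2018) = 2.41×49 + 9.37×98 + 7.56×134 + 0.45×42 = 118.09 + 918.26 + 1013.04 + 18.9 = 2068.29
ΣP(Jan 2018)Q(Jan 2018) = 2.25×49 + 9.66×98 + 7.84×134 + 0.38×42 = 110.25 + 946.68 + 1050.56 + 15.96 = 2123.45
link = 2068.29/2123.45 = 0.974023
Link Feb 2018→Mar 2018:
ΣP(Mar 2018)Q(Feb 2018) = 2.52×46 + 7.99×80 + 8.31×132 + 0.48×34 = 115.92 + 639.2 + 1096.92 + 16.32 = 1868.36
ΣP(Feb 2018)Q(Feb 2018) = 2.41×46 + 9.37×80 + 7.56×132 + 0.45×34 = 110.86 + 749.6 + 997.92 + 15.3 = 1873.68
link = 1868.36/1873.68 = 0.997161
Chained index = 100 × 0.974023 × 0.997161 = 97.1258

97.13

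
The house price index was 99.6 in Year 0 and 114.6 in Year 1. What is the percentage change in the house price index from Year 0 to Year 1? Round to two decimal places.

Change = (114.6 − 99.6) / 99.6 × 100
       = 15.0 / 99.6 × 100 = 15.0602%

15.06%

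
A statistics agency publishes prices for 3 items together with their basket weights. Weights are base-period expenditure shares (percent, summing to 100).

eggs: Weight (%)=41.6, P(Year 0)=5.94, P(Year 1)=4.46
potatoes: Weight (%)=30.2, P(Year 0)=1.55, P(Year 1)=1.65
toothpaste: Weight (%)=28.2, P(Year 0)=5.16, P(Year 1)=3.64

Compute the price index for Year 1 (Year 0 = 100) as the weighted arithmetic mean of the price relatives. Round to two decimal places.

83.28

eggs: 41.6 × (4.46/5.94) = 41.6 × 0.750842 = 31.2350
potatoes: 30.2 × (1.65/1.55) = 30.2 × 1.064516 = 32.1484
toothpaste: 28.2 × (3.64/5.16) = 28.2 × 0.705426 = 19.8930
Index = Σ wᵢ·(p₁ᵢ/p₀ᵢ) = 31.2350 + 32.1484 + 19.8930 = 83.2764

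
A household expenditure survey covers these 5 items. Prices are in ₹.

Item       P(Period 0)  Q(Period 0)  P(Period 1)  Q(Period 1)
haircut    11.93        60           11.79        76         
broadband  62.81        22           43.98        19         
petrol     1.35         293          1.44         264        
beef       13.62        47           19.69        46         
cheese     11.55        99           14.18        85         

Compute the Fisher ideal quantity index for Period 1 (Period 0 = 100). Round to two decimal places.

Laspeyres component (base-period weights):
ΣP(Period 0)Q(Period 1) = 11.93×76 + 62.81×19 + 1.35×264 + 13.62×46 + 11.55×85 = 906.68 + 1193.39 + 356.4 + 626.52 + 981.75 = 4064.74
ΣP(Period 0)Q(Period 0) = 11.93×60 + 62.81×22 + 1.35×293 + 13.62×47 + 11.55×99 = 715.8 + 1381.82 + 395.55 + 640.14 + 1143.45 = 4276.76
L = 4064.74 / 4276.76 × 100 = 95.0425
Paasche component (current-period weights):
ΣP(Period 1)Q(Period 1) = 11.79×76 + 43.98×19 + 1.44×264 + 19.69×46 + 14.18×85 = 896.04 + 835.62 + 380.16 + 905.74 + 1205.3 = 4222.86
ΣP(Period 1)Q(Period 0) = 11.79×60 + 43.98×22 + 1.44×293 + 19.69×47 + 14.18×99 = 707.4 + 967.56 + 421.92 + 925.43 + 1403.82 = 4426.13
P = 4222.86 / 4426.13 × 100 = 95.4075
Fisher = √(L × P) = √(95.0425 × 95.4075) = 95.2248

95.22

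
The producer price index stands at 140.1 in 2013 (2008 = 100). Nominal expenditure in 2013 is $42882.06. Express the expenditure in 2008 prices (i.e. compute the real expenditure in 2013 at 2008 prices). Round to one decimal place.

30608.2

Real = Nominal ÷ (Index/100) = 42882.06 ÷ (140.1/100)
     = 42882.06 ÷ 1.401 = 30608.1799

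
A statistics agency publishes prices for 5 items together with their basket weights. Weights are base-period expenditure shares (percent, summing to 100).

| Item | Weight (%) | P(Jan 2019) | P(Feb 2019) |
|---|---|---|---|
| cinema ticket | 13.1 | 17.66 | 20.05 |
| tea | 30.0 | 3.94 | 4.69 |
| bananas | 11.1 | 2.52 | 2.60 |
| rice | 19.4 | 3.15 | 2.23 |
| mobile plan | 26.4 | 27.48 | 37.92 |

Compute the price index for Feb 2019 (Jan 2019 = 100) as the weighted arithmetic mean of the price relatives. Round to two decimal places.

112.20

cinema ticket: 13.1 × (20.05/17.66) = 13.1 × 1.135334 = 14.8729
tea: 30.0 × (4.69/3.94) = 30.0 × 1.190355 = 35.7107
bananas: 11.1 × (2.60/2.52) = 11.1 × 1.031746 = 11.4524
rice: 19.4 × (2.23/3.15) = 19.4 × 0.707937 = 13.7340
mobile plan: 26.4 × (37.92/27.48) = 26.4 × 1.379913 = 36.4297
Index = Σ wᵢ·(p₁ᵢ/p₀ᵢ) = 14.8729 + 35.7107 + 11.4524 + 13.7340 + 36.4297 = 112.1996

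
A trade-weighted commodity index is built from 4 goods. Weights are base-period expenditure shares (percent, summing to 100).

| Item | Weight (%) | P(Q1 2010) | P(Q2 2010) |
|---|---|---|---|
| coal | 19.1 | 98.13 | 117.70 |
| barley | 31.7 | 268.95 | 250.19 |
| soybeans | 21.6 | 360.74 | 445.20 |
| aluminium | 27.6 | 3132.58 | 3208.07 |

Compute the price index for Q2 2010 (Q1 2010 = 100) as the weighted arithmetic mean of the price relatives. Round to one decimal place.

107.3

coal: 19.1 × (117.70/98.13) = 19.1 × 1.199429 = 22.9091
barley: 31.7 × (250.19/268.95) = 31.7 × 0.930247 = 29.4888
soybeans: 21.6 × (445.20/360.74) = 21.6 × 1.234130 = 26.6572
aluminium: 27.6 × (3208.07/3132.58) = 27.6 × 1.024098 = 28.2651
Index = Σ wᵢ·(p₁ᵢ/p₀ᵢ) = 22.9091 + 29.4888 + 26.6572 + 28.2651 = 107.3203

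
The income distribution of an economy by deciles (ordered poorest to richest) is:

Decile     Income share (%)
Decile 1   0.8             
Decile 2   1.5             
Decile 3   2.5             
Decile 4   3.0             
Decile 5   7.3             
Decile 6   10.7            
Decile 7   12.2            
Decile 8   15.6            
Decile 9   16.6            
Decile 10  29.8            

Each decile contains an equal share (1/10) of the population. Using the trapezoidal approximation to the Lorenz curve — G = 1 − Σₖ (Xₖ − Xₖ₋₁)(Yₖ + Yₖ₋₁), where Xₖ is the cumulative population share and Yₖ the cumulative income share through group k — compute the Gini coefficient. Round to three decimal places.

0.463

Cumulative income shares Yₖ: 0.0080, 0.0230, 0.0480, 0.0780, 0.1510, 0.2580, 0.3800, 0.5360, 0.7020, 1.0000
Σ (Xₖ−Xₖ₋₁)(Yₖ+Yₖ₋₁) = (1/10)(0.0080+0.0000) + (1/10)(0.0230+0.0080) + (1/10)(0.0480+0.0230) + (1/10)(0.0780+0.0480) + (1/10)(0.1510+0.0780) + (1/10)(0.2580+0.1510) + (1/10)(0.3800+0.2580) + (1/10)(0.5360+0.3800) + (1/10)(0.7020+0.5360) + (1/10)(1.0000+0.7020)
  = 0.0008 + 0.0031 + 0.0071 + 0.0126 + 0.0229 + 0.0409 + 0.0638 + 0.0916 + 0.1238 + 0.1702 = 0.5368
G = 1 − 0.5368 = 0.4632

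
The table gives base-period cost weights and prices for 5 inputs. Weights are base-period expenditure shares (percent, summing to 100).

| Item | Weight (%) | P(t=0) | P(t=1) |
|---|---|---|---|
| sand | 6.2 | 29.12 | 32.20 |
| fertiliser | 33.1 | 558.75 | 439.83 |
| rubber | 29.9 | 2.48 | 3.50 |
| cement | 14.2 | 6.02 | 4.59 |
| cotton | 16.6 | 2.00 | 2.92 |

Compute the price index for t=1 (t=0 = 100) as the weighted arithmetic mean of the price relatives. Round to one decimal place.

sand: 6.2 × (32.20/29.12) = 6.2 × 1.105769 = 6.8558
fertiliser: 33.1 × (439.83/558.75) = 33.1 × 0.787168 = 26.0553
rubber: 29.9 × (3.50/2.48) = 29.9 × 1.411290 = 42.1976
cement: 14.2 × (4.59/6.02) = 14.2 × 0.762458 = 10.8269
cotton: 16.6 × (2.92/2.00) = 16.6 × 1.460000 = 24.2360
Index = Σ wᵢ·(p₁ᵢ/p₀ᵢ) = 6.8558 + 26.0553 + 42.1976 + 10.8269 + 24.2360 = 110.1715

110.2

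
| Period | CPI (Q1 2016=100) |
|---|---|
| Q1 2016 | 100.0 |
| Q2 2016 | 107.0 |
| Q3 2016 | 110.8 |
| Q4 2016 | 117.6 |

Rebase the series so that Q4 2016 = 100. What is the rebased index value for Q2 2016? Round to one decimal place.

Rebased(Q2 2016) = 107.0 / 117.6 × 100 = 90.9864

91.0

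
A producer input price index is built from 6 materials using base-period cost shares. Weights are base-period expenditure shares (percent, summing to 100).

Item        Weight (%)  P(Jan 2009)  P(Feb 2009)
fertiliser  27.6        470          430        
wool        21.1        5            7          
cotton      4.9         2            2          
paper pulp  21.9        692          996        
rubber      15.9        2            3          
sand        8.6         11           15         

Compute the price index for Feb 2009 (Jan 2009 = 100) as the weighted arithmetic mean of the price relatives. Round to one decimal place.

fertiliser: 27.6 × (430/470) = 27.6 × 0.914894 = 25.2511
wool: 21.1 × (7/5) = 21.1 × 1.400000 = 29.5400
cotton: 4.9 × (2/2) = 4.9 × 1.000000 = 4.9000
paper pulp: 21.9 × (996/692) = 21.9 × 1.439306 = 31.5208
rubber: 15.9 × (3/2) = 15.9 × 1.500000 = 23.8500
sand: 8.6 × (15/11) = 8.6 × 1.363636 = 11.7273
Index = Σ wᵢ·(p₁ᵢ/p₀ᵢ) = 25.2511 + 29.5400 + 4.9000 + 31.5208 + 23.8500 + 11.7273 = 126.7891

126.8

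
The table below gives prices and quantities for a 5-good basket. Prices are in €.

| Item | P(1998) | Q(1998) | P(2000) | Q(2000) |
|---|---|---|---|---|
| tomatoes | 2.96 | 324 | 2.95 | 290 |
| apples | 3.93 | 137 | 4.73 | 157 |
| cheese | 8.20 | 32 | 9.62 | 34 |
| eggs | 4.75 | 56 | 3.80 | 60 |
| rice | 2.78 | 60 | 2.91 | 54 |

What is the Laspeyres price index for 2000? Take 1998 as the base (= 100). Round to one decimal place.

104.9

Laspeyres price index uses base-period quantities as weights.
ΣP(2000)·Q(1998) = 2.95×324 + 4.73×137 + 9.62×32 + 3.80×56 + 2.91×60 = 955.8 + 648.01 + 307.84 + 212.8 + 174.6 = 2299.05
ΣP(1998)·Q(1998) = 2.96×324 + 3.93×137 + 8.20×32 + 4.75×56 + 2.78×60 = 959.04 + 538.41 + 262.4 + 266 + 166.8 = 2192.65
Index = 2299.05 / 2192.65 × 100 = 104.8526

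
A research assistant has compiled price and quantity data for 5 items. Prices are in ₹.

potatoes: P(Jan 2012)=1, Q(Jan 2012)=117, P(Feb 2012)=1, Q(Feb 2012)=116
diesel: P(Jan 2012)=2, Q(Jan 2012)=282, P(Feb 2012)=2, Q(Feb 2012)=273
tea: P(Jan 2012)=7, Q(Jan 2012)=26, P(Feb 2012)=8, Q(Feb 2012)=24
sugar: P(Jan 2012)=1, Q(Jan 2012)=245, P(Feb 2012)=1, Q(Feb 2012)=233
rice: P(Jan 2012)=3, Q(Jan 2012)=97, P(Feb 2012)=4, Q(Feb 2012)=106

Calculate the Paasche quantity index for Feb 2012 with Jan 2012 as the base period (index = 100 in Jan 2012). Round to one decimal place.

99.3

Paasche quantity index uses current-period prices as weights.
ΣP(Feb 2012)·Q(Feb 2012) = 1×116 + 2×273 + 8×24 + 1×233 + 4×106 = 116 + 546 + 192 + 233 + 424 = 1511
ΣP(Feb 2012)·Q(Jan 2012) = 1×117 + 2×282 + 8×26 + 1×245 + 4×97 = 117 + 564 + 208 + 245 + 388 = 1522
Index = 1511 / 1522 × 100 = 99.2773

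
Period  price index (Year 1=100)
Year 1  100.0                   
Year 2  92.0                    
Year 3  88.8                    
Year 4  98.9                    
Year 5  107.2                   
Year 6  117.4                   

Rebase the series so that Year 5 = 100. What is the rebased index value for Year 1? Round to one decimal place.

93.3

Rebased(Year 1) = 100.0 / 107.2 × 100 = 93.2836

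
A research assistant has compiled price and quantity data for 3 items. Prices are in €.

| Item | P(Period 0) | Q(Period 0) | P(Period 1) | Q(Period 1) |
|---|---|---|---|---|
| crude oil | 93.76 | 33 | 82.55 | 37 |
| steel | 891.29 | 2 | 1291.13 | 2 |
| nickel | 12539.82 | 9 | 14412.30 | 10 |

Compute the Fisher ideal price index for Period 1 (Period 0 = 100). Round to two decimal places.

Laspeyres component (base-period weights):
ΣP(Period 1)Q(Period 0) = 82.55×33 + 1291.13×2 + 14412.30×9 = 2724.15 + 2582.26 + 129710.7 = 135017.11
ΣP(Period 0)Q(Period 0) = 93.76×33 + 891.29×2 + 12539.82×9 = 3094.08 + 1782.58 + 112858.38 = 117735.04
L = 135017.11 / 117735.04 × 100 = 114.6788
Paasche component (current-period weights):
ΣP(Period 1)Q(Period 1) = 82.55×37 + 1291.13×2 + 14412.30×10 = 3054.35 + 2582.26 + 144123 = 149759.61
ΣP(Period 0)Q(Period 1) = 93.76×37 + 891.29×2 + 12539.82×10 = 3469.12 + 1782.58 + 125398.2 = 130649.9
P = 149759.61 / 130649.9 × 100 = 114.6267
Fisher = √(L × P) = √(114.6788 × 114.6267) = 114.6527

114.65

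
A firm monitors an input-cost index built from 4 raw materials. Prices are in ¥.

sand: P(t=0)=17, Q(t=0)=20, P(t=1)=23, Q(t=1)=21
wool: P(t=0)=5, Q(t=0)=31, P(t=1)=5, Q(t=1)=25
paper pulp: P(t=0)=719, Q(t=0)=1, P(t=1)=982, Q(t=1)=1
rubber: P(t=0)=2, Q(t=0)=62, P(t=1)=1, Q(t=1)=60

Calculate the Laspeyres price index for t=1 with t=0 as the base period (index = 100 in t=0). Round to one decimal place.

124.0

Laspeyres price index uses base-period quantities as weights.
ΣP(t=1)·Q(t=0) = 23×20 + 5×31 + 982×1 + 1×62 = 460 + 155 + 982 + 62 = 1659
ΣP(t=0)·Q(t=0) = 17×20 + 5×31 + 719×1 + 2×62 = 340 + 155 + 719 + 124 = 1338
Index = 1659 / 1338 × 100 = 123.9910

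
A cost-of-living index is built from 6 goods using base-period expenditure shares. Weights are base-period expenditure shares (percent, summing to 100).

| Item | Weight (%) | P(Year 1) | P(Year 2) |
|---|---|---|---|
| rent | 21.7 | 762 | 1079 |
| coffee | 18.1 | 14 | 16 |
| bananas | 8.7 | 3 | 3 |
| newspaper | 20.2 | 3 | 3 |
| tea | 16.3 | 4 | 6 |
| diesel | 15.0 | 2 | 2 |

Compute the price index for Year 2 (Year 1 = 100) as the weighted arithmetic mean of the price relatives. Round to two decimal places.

119.76

rent: 21.7 × (1079/762) = 21.7 × 1.416010 = 30.7274
coffee: 18.1 × (16/14) = 18.1 × 1.142857 = 20.6857
bananas: 8.7 × (3/3) = 8.7 × 1.000000 = 8.7000
newspaper: 20.2 × (3/3) = 20.2 × 1.000000 = 20.2000
tea: 16.3 × (6/4) = 16.3 × 1.500000 = 24.4500
diesel: 15.0 × (2/2) = 15.0 × 1.000000 = 15.0000
Index = Σ wᵢ·(p₁ᵢ/p₀ᵢ) = 30.7274 + 20.6857 + 8.7000 + 20.2000 + 24.4500 + 15.0000 = 119.7631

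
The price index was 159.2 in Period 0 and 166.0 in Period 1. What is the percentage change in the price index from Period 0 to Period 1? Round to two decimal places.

Change = (166.0 − 159.2) / 159.2 × 100
       = 6.8 / 159.2 × 100 = 4.2714%

4.27%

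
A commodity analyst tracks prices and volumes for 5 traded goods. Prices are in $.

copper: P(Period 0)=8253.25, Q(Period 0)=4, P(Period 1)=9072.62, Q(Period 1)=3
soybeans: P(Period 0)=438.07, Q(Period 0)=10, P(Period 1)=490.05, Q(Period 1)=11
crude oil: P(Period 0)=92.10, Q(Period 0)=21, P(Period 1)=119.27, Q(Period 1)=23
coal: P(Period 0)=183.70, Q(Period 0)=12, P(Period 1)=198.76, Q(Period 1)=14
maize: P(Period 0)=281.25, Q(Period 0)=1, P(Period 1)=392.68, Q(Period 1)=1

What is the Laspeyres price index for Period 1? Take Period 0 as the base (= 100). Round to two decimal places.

Laspeyres price index uses base-period quantities as weights.
ΣP(Period 1)·Q(Period 0) = 9072.62×4 + 490.05×10 + 119.27×21 + 198.76×12 + 392.68×1 = 36290.48 + 4900.5 + 2504.67 + 2385.12 + 392.68 = 46473.45
ΣP(Period 0)·Q(Period 0) = 8253.25×4 + 438.07×10 + 92.10×21 + 183.70×12 + 281.25×1 = 33013 + 4380.7 + 1934.1 + 2204.4 + 281.25 = 41813.45
Index = 46473.45 / 41813.45 × 100 = 111.1447

111.14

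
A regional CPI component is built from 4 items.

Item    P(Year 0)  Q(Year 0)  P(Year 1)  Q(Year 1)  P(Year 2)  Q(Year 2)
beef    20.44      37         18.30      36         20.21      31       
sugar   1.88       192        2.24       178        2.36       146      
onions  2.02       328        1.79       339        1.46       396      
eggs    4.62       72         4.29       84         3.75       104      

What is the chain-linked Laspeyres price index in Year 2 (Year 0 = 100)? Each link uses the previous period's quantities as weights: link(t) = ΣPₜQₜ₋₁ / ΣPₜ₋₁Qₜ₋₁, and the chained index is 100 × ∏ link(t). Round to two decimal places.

91.68

Link Year 0→Year 1:
ΣP(Year 1)Q(Year 0) = 18.30×37 + 2.24×192 + 1.79×328 + 4.29×72 = 677.1 + 430.08 + 587.12 + 308.88 = 2003.18
ΣP(Year 0)Q(Year 0) = 20.44×37 + 1.88×192 + 2.02×328 + 4.62×72 = 756.28 + 360.96 + 662.56 + 332.64 = 2112.44
link = 2003.18/2112.44 = 0.948278
Link Year 1→Year 2:
ΣP(Year 2)Q(Year 1) = 20.21×36 + 2.36×178 + 1.46×339 + 3.75×84 = 727.56 + 420.08 + 494.94 + 315 = 1957.58
ΣP(Year 1)Q(Year 1) = 18.30×36 + 2.24×178 + 1.79×339 + 4.29×84 = 658.8 + 398.72 + 606.81 + 360.36 = 2024.69
link = 1957.58/2024.69 = 0.966854
Chained index = 100 × 0.948278 × 0.966854 = 91.6846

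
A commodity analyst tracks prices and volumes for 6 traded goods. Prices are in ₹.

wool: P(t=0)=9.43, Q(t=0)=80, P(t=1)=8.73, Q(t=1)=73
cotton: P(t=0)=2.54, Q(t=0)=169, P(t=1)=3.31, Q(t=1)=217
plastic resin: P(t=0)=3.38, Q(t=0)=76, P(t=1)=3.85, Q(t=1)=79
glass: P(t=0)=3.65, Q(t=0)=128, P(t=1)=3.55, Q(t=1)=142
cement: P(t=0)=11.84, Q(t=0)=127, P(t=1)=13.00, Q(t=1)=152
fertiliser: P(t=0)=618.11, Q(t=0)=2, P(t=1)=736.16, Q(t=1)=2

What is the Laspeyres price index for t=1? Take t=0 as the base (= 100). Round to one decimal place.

110.3

Laspeyres price index uses base-period quantities as weights.
ΣP(t=1)·Q(t=0) = 8.73×80 + 3.31×169 + 3.85×76 + 3.55×128 + 13.00×127 + 736.16×2 = 698.4 + 559.39 + 292.6 + 454.4 + 1651 + 1472.32 = 5128.11
ΣP(t=0)·Q(t=0) = 9.43×80 + 2.54×169 + 3.38×76 + 3.65×128 + 11.84×127 + 618.11×2 = 754.4 + 429.26 + 256.88 + 467.2 + 1503.68 + 1236.22 = 4647.64
Index = 5128.11 / 4647.64 × 100 = 110.3379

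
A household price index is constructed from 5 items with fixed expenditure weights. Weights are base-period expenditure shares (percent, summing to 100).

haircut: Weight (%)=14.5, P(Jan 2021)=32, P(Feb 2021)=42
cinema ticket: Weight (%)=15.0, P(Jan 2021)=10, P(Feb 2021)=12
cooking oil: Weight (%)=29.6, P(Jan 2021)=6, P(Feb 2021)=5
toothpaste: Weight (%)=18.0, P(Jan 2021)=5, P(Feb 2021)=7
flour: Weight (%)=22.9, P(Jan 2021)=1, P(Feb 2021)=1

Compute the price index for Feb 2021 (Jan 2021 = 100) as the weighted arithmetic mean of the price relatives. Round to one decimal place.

109.8

haircut: 14.5 × (42/32) = 14.5 × 1.312500 = 19.0312
cinema ticket: 15.0 × (12/10) = 15.0 × 1.200000 = 18.0000
cooking oil: 29.6 × (5/6) = 29.6 × 0.833333 = 24.6667
toothpaste: 18.0 × (7/5) = 18.0 × 1.400000 = 25.2000
flour: 22.9 × (1/1) = 22.9 × 1.000000 = 22.9000
Index = Σ wᵢ·(p₁ᵢ/p₀ᵢ) = 19.0312 + 18.0000 + 24.6667 + 25.2000 + 22.9000 = 109.7979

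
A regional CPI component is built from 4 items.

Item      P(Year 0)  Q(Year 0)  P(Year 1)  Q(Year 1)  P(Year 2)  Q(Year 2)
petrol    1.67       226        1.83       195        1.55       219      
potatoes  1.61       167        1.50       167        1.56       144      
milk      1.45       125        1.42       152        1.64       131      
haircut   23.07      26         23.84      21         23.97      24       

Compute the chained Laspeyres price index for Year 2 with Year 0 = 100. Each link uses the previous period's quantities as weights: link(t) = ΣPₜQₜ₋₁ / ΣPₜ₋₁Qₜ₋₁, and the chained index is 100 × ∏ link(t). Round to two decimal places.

101.74

Link Year 0→Year 1:
ΣP(Year 1)Q(Year 0) = 1.83×226 + 1.50×167 + 1.42×125 + 23.84×26 = 413.58 + 250.5 + 177.5 + 619.84 = 1461.42
ΣP(Year 0)Q(Year 0) = 1.67×226 + 1.61×167 + 1.45×125 + 23.07×26 = 377.42 + 268.87 + 181.25 + 599.82 = 1427.36
link = 1461.42/1427.36 = 1.023862
Link Year 1→Year 2:
ΣP(Year 2)Q(Year 1) = 1.55×195 + 1.56×167 + 1.64×152 + 23.97×21 = 302.25 + 260.52 + 249.28 + 503.37 = 1315.42
ΣP(Year 1)Q(Year 1) = 1.83×195 + 1.50×167 + 1.42×152 + 23.84×21 = 356.85 + 250.5 + 215.84 + 500.64 = 1323.83
link = 1315.42/1323.83 = 0.993647
Chained index = 100 × 1.023862 × 0.993647 = 101.7358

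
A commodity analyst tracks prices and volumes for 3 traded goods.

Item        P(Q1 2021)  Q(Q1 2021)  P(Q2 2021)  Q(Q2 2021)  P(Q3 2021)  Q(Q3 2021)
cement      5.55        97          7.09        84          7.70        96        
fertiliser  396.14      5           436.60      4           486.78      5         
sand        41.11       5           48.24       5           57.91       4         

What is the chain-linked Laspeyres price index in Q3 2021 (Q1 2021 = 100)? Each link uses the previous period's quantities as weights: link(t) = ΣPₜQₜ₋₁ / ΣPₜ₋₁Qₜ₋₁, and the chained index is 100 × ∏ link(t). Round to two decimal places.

Link Q1 2021→Q2 2021:
ΣP(Q2 2021)Q(Q1 2021) = 7.09×97 + 436.60×5 + 48.24×5 = 687.73 + 2183 + 241.2 = 3111.93
ΣP(Q1 2021)Q(Q1 2021) = 5.55×97 + 396.14×5 + 41.11×5 = 538.35 + 1980.7 + 205.55 = 2724.6
link = 3111.93/2724.6 = 1.142160
Link Q2 2021→Q3 2021:
ΣP(Q3 2021)Q(Q2 2021) = 7.70×84 + 486.78×4 + 57.91×5 = 646.8 + 1947.12 + 289.55 = 2883.47
ΣP(Q2 2021)Q(Q2 2021) = 7.09×84 + 436.60×4 + 48.24×5 = 595.56 + 1746.4 + 241.2 = 2583.16
link = 2883.47/2583.16 = 1.116257
Chained index = 100 × 1.142160 × 1.116257 = 127.4944

127.49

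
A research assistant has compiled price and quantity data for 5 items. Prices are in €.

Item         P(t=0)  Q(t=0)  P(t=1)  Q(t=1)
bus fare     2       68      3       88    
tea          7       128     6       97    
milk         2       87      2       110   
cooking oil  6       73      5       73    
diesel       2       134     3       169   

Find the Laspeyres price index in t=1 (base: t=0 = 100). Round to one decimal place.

100.1

Laspeyres price index uses base-period quantities as weights.
ΣP(t=1)·Q(t=0) = 3×68 + 6×128 + 2×87 + 5×73 + 3×134 = 204 + 768 + 174 + 365 + 402 = 1913
ΣP(t=0)·Q(t=0) = 2×68 + 7×128 + 2×87 + 6×73 + 2×134 = 136 + 896 + 174 + 438 + 268 = 1912
Index = 1913 / 1912 × 100 = 100.0523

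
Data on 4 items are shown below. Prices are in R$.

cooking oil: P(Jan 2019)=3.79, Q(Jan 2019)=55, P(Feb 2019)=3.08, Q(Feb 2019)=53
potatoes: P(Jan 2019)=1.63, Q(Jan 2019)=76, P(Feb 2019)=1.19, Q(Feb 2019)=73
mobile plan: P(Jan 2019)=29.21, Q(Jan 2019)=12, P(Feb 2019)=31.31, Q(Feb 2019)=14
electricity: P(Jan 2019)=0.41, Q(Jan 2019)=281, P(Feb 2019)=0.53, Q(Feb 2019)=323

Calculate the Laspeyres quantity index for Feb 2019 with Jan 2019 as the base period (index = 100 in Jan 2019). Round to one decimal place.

Laspeyres quantity index uses base-period prices as weights.
ΣP(Jan 2019)·Q(Feb 2019) = 3.79×53 + 1.63×73 + 29.21×14 + 0.41×323 = 200.87 + 118.99 + 408.94 + 132.43 = 861.23
ΣP(Jan 2019)·Q(Jan 2019) = 3.79×55 + 1.63×76 + 29.21×12 + 0.41×281 = 208.45 + 123.88 + 350.52 + 115.21 = 798.06
Index = 861.23 / 798.06 × 100 = 107.9154

107.9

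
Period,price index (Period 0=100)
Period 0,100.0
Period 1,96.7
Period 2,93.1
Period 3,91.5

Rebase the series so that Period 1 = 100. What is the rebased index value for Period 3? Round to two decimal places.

94.62

Rebased(Period 3) = 91.5 / 96.7 × 100 = 94.6225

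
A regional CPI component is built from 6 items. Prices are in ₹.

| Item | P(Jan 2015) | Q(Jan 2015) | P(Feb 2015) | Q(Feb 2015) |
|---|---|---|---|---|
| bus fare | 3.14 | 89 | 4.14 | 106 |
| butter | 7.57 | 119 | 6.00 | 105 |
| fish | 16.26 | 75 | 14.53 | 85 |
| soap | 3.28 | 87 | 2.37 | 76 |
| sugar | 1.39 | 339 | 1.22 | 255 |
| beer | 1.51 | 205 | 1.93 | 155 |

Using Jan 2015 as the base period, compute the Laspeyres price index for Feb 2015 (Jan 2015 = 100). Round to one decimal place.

Laspeyres price index uses base-period quantities as weights.
ΣP(Feb 2015)·Q(Jan 2015) = 4.14×89 + 6.00×119 + 14.53×75 + 2.37×87 + 1.22×339 + 1.93×205 = 368.46 + 714 + 1089.75 + 206.19 + 413.58 + 395.65 = 3187.63
ΣP(Jan 2015)·Q(Jan 2015) = 3.14×89 + 7.57×119 + 16.26×75 + 3.28×87 + 1.39×339 + 1.51×205 = 279.46 + 900.83 + 1219.5 + 285.36 + 471.21 + 309.55 = 3465.91
Index = 3187.63 / 3465.91 × 100 = 91.9709

92.0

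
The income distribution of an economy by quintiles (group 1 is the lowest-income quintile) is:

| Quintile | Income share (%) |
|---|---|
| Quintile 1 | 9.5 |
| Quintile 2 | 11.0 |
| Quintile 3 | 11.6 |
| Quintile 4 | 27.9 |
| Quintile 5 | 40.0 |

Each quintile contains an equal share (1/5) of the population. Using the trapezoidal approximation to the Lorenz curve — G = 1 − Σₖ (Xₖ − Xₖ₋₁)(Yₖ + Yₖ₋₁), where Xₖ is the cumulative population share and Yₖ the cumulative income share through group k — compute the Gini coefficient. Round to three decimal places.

Cumulative income shares Yₖ: 0.0950, 0.2050, 0.3210, 0.6000, 1.0000
Σ (Xₖ−Xₖ₋₁)(Yₖ+Yₖ₋₁) = (1/5)(0.0950+0.0000) + (1/5)(0.2050+0.0950) + (1/5)(0.3210+0.2050) + (1/5)(0.6000+0.3210) + (1/5)(1.0000+0.6000)
  = 0.0190 + 0.0600 + 0.1052 + 0.1842 + 0.3200 = 0.6884
G = 1 − 0.6884 = 0.3116

0.312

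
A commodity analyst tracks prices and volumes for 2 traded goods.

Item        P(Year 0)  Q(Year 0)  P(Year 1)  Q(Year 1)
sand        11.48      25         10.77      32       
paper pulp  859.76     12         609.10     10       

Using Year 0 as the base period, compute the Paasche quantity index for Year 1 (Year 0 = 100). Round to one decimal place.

Paasche quantity index uses current-period prices as weights.
ΣP(Year 1)·Q(Year 1) = 10.77×32 + 609.10×10 = 344.64 + 6091 = 6435.64
ΣP(Year 1)·Q(Year 0) = 10.77×25 + 609.10×12 = 269.25 + 7309.2 = 7578.45
Index = 6435.64 / 7578.45 × 100 = 84.9203

84.9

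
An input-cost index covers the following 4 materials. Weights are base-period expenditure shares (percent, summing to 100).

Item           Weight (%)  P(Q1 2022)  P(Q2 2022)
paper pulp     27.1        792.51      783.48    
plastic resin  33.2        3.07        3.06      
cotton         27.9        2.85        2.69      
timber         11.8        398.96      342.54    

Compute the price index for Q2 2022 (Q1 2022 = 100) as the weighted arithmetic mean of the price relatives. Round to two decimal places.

paper pulp: 27.1 × (783.48/792.51) = 27.1 × 0.988606 = 26.7912
plastic resin: 33.2 × (3.06/3.07) = 33.2 × 0.996743 = 33.0919
cotton: 27.9 × (2.69/2.85) = 27.9 × 0.943860 = 26.3337
timber: 11.8 × (342.54/398.96) = 11.8 × 0.858582 = 10.1313
Index = Σ wᵢ·(p₁ᵢ/p₀ᵢ) = 26.7912 + 33.0919 + 26.3337 + 10.1313 = 96.3480

96.35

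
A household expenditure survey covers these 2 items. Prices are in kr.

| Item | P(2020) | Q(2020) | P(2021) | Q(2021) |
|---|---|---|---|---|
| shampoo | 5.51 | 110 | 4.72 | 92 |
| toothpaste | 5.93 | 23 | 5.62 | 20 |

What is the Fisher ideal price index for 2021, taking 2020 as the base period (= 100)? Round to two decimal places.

87.36

Laspeyres component (base-period weights):
ΣP(2021)Q(2020) = 4.72×110 + 5.62×23 = 519.2 + 129.26 = 648.46
ΣP(2020)Q(2020) = 5.51×110 + 5.93×23 = 606.1 + 136.39 = 742.49
L = 648.46 / 742.49 × 100 = 87.3359
Paasche component (current-period weights):
ΣP(2021)Q(2021) = 4.72×92 + 5.62×20 = 434.24 + 112.4 = 546.64
ΣP(2020)Q(2021) = 5.51×92 + 5.93×20 = 506.92 + 118.6 = 625.52
P = 546.64 / 625.52 × 100 = 87.3897
Fisher = √(L × P) = √(87.3359 × 87.3897) = 87.3628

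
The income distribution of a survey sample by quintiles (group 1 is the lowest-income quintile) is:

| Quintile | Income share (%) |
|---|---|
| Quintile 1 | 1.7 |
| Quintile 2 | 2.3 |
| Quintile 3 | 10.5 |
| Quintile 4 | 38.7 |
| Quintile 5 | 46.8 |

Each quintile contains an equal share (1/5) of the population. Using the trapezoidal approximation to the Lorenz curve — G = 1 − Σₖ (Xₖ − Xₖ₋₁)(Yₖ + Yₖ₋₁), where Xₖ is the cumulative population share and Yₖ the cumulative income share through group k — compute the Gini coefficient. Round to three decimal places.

Cumulative income shares Yₖ: 0.0170, 0.0400, 0.1450, 0.5320, 1.0000
Σ (Xₖ−Xₖ₋₁)(Yₖ+Yₖ₋₁) = (1/5)(0.0170+0.0000) + (1/5)(0.0400+0.0170) + (1/5)(0.1450+0.0400) + (1/5)(0.5320+0.1450) + (1/5)(1.0000+0.5320)
  = 0.0034 + 0.0114 + 0.0370 + 0.1354 + 0.3064 = 0.4936
G = 1 − 0.4936 = 0.5064

0.506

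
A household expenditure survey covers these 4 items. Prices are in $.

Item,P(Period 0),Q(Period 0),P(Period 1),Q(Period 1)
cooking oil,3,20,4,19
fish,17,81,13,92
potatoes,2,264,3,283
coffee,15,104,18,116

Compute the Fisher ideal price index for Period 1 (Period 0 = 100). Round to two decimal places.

107.45

Laspeyres component (base-period weights):
ΣP(Period 1)Q(Period 0) = 4×20 + 13×81 + 3×264 + 18×104 = 80 + 1053 + 792 + 1872 = 3797
ΣP(Period 0)Q(Period 0) = 3×20 + 17×81 + 2×264 + 15×104 = 60 + 1377 + 528 + 1560 = 3525
L = 3797 / 3525 × 100 = 107.7163
Paasche component (current-period weights):
ΣP(Period 1)Q(Period 1) = 4×19 + 13×92 + 3×283 + 18×116 = 76 + 1196 + 849 + 2088 = 4209
ΣP(Period 0)Q(Period 1) = 3×19 + 17×92 + 2×283 + 15×116 = 57 + 1564 + 566 + 1740 = 3927
P = 4209 / 3927 × 100 = 107.1811
Fisher = √(L × P) = √(107.7163 × 107.1811) = 107.4483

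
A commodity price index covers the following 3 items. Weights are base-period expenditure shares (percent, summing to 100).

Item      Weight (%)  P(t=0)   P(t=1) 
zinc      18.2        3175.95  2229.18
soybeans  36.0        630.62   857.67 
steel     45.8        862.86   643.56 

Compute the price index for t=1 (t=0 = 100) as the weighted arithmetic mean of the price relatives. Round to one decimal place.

zinc: 18.2 × (2229.18/3175.95) = 18.2 × 0.701894 = 12.7745
soybeans: 36.0 × (857.67/630.62) = 36.0 × 1.360042 = 48.9615
steel: 45.8 × (643.56/862.86) = 45.8 × 0.745845 = 34.1597
Index = Σ wᵢ·(p₁ᵢ/p₀ᵢ) = 12.7745 + 48.9615 + 34.1597 = 95.8957

95.9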